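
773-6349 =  - 5576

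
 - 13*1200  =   - 15600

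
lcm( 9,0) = 0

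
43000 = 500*86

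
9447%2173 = 755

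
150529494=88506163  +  62023331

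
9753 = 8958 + 795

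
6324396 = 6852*923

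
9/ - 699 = -3/233 = - 0.01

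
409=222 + 187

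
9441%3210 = 3021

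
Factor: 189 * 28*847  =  4482324 = 2^2*3^3*7^3 * 11^2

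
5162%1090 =802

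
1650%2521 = 1650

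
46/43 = 1+3/43 = 1.07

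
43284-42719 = 565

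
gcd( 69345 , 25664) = 1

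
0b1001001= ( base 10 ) 73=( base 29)2F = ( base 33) 27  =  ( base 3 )2201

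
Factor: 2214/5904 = 3/8   =  2^ ( - 3) * 3^1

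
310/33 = 310/33 = 9.39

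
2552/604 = 638/151 = 4.23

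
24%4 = 0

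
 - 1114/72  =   - 557/36 = -15.47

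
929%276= 101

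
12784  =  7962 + 4822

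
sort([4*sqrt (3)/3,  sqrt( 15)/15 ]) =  [ sqrt( 15)/15, 4*sqrt( 3 )/3 ]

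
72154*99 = 7143246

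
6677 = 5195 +1482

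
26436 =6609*4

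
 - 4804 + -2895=-7699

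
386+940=1326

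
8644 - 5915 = 2729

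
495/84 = 5+25/28 = 5.89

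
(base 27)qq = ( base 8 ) 1330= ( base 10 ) 728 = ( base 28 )q0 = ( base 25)143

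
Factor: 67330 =2^1*5^1*6733^1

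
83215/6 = 83215/6 = 13869.17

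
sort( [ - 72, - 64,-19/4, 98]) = [-72, - 64 , - 19/4,98]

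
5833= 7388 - 1555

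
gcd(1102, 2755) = 551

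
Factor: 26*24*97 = 60528 = 2^4*3^1*13^1*97^1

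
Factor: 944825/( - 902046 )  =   - 2^ ( - 1) * 3^(-1) * 5^2*7^1*149^( - 1) * 1009^( - 1)*5399^1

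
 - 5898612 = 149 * ( - 39588) 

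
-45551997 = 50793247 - 96345244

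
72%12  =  0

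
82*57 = 4674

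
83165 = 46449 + 36716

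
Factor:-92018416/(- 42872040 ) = 2^1*3^( -2)*5^( - 1)*7^1*17^1*31^1*1559^1 * 119089^(-1) = 11502302/5359005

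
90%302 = 90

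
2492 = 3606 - 1114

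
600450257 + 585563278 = 1186013535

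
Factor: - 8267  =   -7^1*1181^1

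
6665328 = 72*92574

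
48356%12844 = 9824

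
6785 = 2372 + 4413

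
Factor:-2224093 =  - 17^1*130829^1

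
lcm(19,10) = 190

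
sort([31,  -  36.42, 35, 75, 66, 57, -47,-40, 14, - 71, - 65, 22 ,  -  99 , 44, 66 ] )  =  [ - 99,-71, - 65, - 47, - 40, - 36.42, 14, 22, 31,35, 44, 57,66,  66, 75]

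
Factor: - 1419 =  - 3^1 * 11^1* 43^1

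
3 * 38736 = 116208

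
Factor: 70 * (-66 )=  -  2^2*3^1*5^1*7^1*11^1=- 4620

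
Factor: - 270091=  - 163^1*1657^1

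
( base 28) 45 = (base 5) 432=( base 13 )90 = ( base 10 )117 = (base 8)165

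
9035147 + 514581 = 9549728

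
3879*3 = 11637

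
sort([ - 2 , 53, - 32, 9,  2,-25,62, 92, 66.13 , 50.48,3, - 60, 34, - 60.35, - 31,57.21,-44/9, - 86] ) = [- 86, - 60.35, - 60,-32, - 31,-25, - 44/9, - 2, 2,  3,9, 34, 50.48,  53,  57.21,62,66.13, 92 ]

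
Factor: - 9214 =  - 2^1*17^1*271^1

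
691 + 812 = 1503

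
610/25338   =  305/12669 = 0.02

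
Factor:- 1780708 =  - 2^2*337^1*1321^1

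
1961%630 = 71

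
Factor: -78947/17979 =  - 3^( - 1)*11^1 *13^( -1 )*461^( - 1 )*7177^1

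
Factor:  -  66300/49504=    - 75/56= -2^( - 3 )*3^1*5^2*7^ ( - 1 )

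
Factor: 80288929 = 7^1 * 23^1*498689^1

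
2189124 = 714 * 3066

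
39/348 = 13/116= 0.11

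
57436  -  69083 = -11647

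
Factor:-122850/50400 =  - 2^(- 4) * 3^1*13^1 = - 39/16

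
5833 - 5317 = 516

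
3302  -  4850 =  - 1548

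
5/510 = 1/102 = 0.01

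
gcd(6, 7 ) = 1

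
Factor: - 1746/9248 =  - 2^( - 4)*3^2 * 17^( - 2)*97^1 = - 873/4624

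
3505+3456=6961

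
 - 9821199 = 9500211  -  19321410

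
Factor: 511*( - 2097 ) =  - 1071567 = - 3^2*7^1*73^1*  233^1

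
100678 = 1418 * 71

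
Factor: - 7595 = -5^1*7^2 * 31^1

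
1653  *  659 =1089327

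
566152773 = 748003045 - 181850272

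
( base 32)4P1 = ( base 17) GG1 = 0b1001100100001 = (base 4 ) 1030201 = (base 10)4897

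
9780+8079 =17859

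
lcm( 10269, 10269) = 10269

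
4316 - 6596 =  - 2280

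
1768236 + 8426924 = 10195160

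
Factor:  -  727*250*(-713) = 2^1*5^3 * 23^1*31^1*727^1 = 129587750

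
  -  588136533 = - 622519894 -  - 34383361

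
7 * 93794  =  656558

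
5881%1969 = 1943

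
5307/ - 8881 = - 1+3574/8881=- 0.60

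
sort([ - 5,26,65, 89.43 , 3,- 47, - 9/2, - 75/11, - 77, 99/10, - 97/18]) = [-77 , - 47, - 75/11, - 97/18,- 5,  -  9/2,3, 99/10, 26 , 65, 89.43]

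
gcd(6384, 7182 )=798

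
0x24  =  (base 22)1E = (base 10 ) 36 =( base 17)22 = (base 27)19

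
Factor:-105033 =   -  3^1*157^1*223^1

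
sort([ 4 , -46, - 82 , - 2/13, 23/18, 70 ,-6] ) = [-82 , - 46, - 6 , - 2/13,23/18  ,  4,70 ] 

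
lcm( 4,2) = 4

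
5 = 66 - 61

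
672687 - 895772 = - 223085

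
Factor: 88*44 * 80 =2^9*5^1*11^2 = 309760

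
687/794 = 687/794 = 0.87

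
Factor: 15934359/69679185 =5311453/23226395 = 5^(- 1)*7^2*61^1*  79^(- 1 ) * 127^( - 1)*463^( - 1)*1777^1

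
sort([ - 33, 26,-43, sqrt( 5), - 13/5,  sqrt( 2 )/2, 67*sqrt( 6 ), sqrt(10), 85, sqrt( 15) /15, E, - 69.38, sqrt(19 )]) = [-69.38, - 43,-33,-13/5, sqrt ( 15 ) /15, sqrt( 2 ) /2, sqrt( 5), E, sqrt( 10), sqrt(19),  26,85,67*sqrt( 6 )] 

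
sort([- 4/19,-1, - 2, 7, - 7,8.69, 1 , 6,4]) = [  -  7, - 2,  -  1,-4/19 , 1,4,6,7,8.69]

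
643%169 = 136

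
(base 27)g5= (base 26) gl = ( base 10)437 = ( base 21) KH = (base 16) 1b5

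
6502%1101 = 997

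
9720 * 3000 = 29160000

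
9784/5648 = 1223/706  =  1.73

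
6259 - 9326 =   -  3067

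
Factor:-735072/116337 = -2^5  *  31^1*157^( - 1 ) = - 992/157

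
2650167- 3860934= -1210767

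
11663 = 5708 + 5955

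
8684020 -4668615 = 4015405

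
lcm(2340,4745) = 170820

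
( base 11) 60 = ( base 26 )2E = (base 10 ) 66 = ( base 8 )102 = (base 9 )73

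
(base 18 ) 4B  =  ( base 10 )83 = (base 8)123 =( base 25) 38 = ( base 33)2h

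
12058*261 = 3147138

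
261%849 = 261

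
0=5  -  5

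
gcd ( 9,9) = 9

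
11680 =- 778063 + 789743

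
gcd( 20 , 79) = 1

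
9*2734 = 24606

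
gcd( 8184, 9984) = 24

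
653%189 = 86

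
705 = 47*15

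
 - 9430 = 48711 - 58141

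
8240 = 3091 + 5149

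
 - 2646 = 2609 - 5255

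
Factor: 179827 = 179827^1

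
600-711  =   - 111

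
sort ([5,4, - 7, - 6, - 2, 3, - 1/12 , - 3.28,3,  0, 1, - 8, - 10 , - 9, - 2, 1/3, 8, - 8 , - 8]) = [ -10, - 9, - 8,-8,-8, - 7, - 6,- 3.28, - 2, - 2, - 1/12, 0,1/3, 1,  3, 3,4,  5,8]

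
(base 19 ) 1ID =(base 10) 716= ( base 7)2042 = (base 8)1314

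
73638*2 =147276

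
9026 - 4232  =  4794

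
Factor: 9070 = 2^1*5^1*907^1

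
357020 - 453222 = -96202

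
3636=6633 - 2997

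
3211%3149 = 62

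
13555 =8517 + 5038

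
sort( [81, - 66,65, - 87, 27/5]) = [- 87 , - 66,  27/5,65, 81 ] 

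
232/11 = 232/11 = 21.09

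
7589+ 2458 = 10047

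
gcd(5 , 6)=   1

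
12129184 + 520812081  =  532941265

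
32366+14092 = 46458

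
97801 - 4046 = 93755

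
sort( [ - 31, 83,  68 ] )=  [ - 31, 68, 83]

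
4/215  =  4/215 = 0.02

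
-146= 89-235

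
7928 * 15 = 118920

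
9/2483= 9/2483 = 0.00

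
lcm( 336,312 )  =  4368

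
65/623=65/623 = 0.10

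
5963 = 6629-666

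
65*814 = 52910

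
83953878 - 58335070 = 25618808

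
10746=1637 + 9109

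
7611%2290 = 741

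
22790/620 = 36 + 47/62 =36.76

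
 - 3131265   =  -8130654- - 4999389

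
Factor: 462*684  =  316008 = 2^3*3^3* 7^1*11^1*19^1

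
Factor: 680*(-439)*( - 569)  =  169857880 = 2^3 * 5^1 * 17^1*439^1*569^1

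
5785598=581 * 9958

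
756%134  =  86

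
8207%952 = 591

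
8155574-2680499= 5475075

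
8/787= 8/787 = 0.01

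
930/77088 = 155/12848 = 0.01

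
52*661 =34372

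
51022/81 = 51022/81 = 629.90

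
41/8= 5 + 1/8= 5.12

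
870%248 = 126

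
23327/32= 728 + 31/32 = 728.97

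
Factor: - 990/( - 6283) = 2^1 * 3^2* 5^1*11^1*61^(-1 )*103^(  -  1) 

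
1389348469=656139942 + 733208527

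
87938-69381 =18557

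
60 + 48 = 108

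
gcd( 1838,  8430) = 2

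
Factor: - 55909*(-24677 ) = 1379666393=7^3*163^1*24677^1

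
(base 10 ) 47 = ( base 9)52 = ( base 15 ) 32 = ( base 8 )57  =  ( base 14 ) 35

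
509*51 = 25959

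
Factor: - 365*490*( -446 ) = 79767100 = 2^2*5^2*7^2*73^1*223^1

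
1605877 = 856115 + 749762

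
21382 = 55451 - 34069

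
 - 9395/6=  - 1566  +  1/6 = - 1565.83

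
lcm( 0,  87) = 0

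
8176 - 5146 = 3030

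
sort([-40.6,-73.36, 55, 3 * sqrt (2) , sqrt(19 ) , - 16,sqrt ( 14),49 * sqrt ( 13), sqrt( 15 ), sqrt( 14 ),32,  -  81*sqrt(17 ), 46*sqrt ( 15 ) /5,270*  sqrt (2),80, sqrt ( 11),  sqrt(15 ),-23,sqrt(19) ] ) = [-81 * sqrt( 17), - 73.36, - 40.6,-23, - 16,sqrt( 11), sqrt( 14 ), sqrt( 14),  sqrt( 15),sqrt( 15), 3*sqrt(2),  sqrt(19), sqrt ( 19 ),32,46*sqrt(15 )/5,55, 80,  49*sqrt( 13 ), 270*sqrt(2) ]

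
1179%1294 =1179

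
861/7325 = 861/7325 = 0.12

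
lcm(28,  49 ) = 196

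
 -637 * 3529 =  -2247973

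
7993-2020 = 5973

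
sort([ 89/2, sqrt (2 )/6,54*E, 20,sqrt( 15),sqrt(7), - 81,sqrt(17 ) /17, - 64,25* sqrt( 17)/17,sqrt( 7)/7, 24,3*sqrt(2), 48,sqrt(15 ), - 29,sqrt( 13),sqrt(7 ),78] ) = [ - 81 , -64, - 29,sqrt(2 )/6, sqrt(17)/17,  sqrt( 7)/7,  sqrt(7 ), sqrt(7),sqrt(13),sqrt( 15), sqrt ( 15 ),3*sqrt( 2 ),25*sqrt ( 17 ) /17,20,  24,89/2,48,78 , 54*E]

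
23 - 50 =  - 27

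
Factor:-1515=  - 3^1*5^1*101^1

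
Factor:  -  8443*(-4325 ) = 36515975 = 5^2*173^1 *8443^1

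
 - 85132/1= - 85132 =- 85132.00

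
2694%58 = 26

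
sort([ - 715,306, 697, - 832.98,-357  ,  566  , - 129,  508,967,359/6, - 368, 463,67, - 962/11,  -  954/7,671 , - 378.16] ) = [ - 832.98, - 715 , - 378.16,-368, - 357, - 954/7,  -  129, - 962/11,359/6,67,306,463, 508,  566,  671,  697, 967 ] 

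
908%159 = 113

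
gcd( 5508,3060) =612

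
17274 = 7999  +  9275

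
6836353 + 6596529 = 13432882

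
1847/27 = 68  +  11/27 = 68.41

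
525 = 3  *175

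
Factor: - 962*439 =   -  422318 = - 2^1*13^1 *37^1*439^1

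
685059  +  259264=944323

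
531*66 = 35046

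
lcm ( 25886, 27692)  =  1190756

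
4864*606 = 2947584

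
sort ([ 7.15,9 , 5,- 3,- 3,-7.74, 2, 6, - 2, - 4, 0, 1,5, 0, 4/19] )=[ - 7.74, - 4,  -  3,-3, - 2, 0, 0  ,  4/19,  1, 2, 5, 5, 6, 7.15, 9 ] 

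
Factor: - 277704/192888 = -3^( - 1 )*7^1*29^1*47^( - 1) = - 203/141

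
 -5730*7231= - 41433630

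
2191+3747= 5938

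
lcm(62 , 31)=62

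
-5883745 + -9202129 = -15085874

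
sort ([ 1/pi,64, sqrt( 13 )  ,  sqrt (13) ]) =[ 1/pi,sqrt (13 ),sqrt( 13),64 ]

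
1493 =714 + 779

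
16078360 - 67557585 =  - 51479225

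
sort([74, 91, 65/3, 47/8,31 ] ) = [ 47/8 , 65/3, 31,74, 91] 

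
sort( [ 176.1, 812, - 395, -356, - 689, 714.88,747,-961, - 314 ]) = [ - 961, - 689,-395, - 356, - 314, 176.1,714.88,  747, 812]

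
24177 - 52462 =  - 28285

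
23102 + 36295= 59397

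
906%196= 122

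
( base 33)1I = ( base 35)1G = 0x33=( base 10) 51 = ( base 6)123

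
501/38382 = 167/12794 =0.01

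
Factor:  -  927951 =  - 3^1 * 309317^1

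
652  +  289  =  941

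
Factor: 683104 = 2^5*21347^1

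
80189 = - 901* (-89) 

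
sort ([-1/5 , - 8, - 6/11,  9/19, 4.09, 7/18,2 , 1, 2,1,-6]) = [- 8, - 6, - 6/11, - 1/5,7/18,  9/19 , 1,1, 2, 2 , 4.09 ] 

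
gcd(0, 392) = 392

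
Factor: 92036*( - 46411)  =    -  4271482796= - 2^2*7^1 * 19^1*173^1*46411^1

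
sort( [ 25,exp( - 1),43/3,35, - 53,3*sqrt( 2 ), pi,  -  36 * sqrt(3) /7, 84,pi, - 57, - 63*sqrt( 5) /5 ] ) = [-57, - 53, - 63 * sqrt(5) /5, - 36*  sqrt( 3) /7,exp( - 1 ), pi, pi, 3*sqrt(2 ),  43/3,25, 35, 84] 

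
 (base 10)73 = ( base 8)111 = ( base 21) 3a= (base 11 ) 67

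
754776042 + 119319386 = 874095428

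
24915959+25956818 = 50872777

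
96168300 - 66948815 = 29219485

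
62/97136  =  31/48568 = 0.00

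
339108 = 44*7707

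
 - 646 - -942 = 296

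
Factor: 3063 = 3^1*1021^1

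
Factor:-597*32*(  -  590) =2^6*3^1*5^1*59^1* 199^1 = 11271360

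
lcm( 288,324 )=2592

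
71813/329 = 10259/47= 218.28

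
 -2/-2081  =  2/2081  =  0.00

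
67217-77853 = - 10636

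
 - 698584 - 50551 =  - 749135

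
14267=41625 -27358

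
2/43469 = 2/43469 = 0.00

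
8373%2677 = 342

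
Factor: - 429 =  - 3^1*11^1 *13^1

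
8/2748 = 2/687 = 0.00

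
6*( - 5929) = -35574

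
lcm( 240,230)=5520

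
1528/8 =191= 191.00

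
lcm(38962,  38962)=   38962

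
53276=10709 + 42567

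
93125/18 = 93125/18 = 5173.61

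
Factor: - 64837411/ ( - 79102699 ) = 13^(-1 )* 199^( - 1 ) * 30577^(  -  1)*64837411^1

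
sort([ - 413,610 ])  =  [ - 413, 610 ] 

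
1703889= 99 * 17211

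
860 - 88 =772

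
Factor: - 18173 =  -17^1*1069^1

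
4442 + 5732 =10174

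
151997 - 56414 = 95583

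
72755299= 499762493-427007194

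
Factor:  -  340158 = -2^1*3^1*7^2*13^1*89^1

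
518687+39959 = 558646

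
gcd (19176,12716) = 68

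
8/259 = 8/259 = 0.03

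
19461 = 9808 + 9653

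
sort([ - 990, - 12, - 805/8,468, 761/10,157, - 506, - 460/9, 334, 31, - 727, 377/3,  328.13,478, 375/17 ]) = [ - 990, - 727,-506, - 805/8, - 460/9,-12,375/17,  31, 761/10,377/3,157,328.13,334, 468 , 478]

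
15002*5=75010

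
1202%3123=1202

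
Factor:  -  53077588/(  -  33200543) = 2^2*19^( -1 ) * 509^(-1 )*3433^(-1) * 13269397^1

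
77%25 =2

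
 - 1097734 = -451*2434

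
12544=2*6272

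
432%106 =8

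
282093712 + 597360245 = 879453957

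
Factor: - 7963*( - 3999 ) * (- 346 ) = -2^1*3^1*31^1*43^1*173^1*7963^1 = -11018036802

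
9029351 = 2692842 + 6336509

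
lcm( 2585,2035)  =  95645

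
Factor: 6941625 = 3^1*5^3*107^1 * 173^1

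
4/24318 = 2/12159 = 0.00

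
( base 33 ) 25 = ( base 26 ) 2J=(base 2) 1000111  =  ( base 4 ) 1013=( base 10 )71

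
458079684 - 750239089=-292159405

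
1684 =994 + 690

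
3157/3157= 1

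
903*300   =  270900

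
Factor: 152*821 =2^3*  19^1*821^1= 124792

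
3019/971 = 3019/971 = 3.11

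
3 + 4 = 7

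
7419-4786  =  2633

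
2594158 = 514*5047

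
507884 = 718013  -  210129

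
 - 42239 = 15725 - 57964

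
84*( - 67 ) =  - 5628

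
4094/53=4094/53=77.25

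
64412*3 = 193236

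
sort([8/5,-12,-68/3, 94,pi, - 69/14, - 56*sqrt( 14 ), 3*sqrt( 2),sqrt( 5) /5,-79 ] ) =[  -  56*sqrt( 14 ), - 79,-68/3, - 12, - 69/14,sqrt(5 ) /5,  8/5, pi,3*sqrt ( 2),94]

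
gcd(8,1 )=1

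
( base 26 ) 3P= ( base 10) 103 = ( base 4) 1213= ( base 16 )67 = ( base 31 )3A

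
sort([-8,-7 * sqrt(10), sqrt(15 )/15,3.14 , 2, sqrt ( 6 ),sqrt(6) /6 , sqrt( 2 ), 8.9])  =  [ - 7 * sqrt( 10 ), - 8,sqrt(15) /15,sqrt(6)/6, sqrt(2),2,sqrt( 6 ),  3.14, 8.9 ] 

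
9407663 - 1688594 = 7719069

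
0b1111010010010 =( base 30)8KQ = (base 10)7826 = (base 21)hfe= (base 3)101201212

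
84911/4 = 84911/4 = 21227.75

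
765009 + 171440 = 936449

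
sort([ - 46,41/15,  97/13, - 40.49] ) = [ - 46, - 40.49,41/15, 97/13 ]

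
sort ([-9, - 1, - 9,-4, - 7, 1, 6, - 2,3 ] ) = [ - 9, - 9,  -  7, - 4, - 2 , - 1,1,3, 6]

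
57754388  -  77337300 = - 19582912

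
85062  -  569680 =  - 484618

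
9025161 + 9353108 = 18378269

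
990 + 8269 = 9259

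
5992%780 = 532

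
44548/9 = 44548/9 = 4949.78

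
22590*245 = 5534550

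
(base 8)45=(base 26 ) 1B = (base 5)122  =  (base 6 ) 101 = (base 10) 37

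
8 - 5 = 3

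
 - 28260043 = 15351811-43611854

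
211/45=211/45 = 4.69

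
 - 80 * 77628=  -6210240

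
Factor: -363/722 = - 2^(- 1 ) * 3^1 * 11^2 * 19^(- 2) 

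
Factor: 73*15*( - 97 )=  - 3^1*5^1 * 73^1 * 97^1=- 106215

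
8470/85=1694/17 = 99.65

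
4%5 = 4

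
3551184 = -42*( - 84552)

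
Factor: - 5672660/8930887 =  - 2^2*5^1*7^( - 1)*97^(-1 )*1879^(  -  1)*40519^1 = -810380/1275841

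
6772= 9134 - 2362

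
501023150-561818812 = -60795662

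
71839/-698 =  -103 + 55/698 = -  102.92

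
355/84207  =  355/84207 = 0.00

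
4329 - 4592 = - 263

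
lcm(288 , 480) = 1440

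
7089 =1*7089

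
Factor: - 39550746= - 2^1 *3^1 *6591791^1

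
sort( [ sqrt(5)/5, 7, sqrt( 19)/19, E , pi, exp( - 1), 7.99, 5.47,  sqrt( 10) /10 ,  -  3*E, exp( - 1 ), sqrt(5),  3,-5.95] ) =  [ - 3 * E, -5.95, sqrt(19)/19,sqrt( 10) /10,exp ( - 1), exp(-1 ), sqrt(5)/5, sqrt(5), E  ,  3,pi , 5.47, 7, 7.99]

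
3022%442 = 370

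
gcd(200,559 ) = 1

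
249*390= 97110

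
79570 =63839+15731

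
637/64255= 637/64255 = 0.01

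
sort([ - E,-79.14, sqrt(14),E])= [  -  79.14, - E, E, sqrt( 14 )]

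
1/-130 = -1 + 129/130 = - 0.01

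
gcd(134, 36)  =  2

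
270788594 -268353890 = 2434704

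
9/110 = 9/110  =  0.08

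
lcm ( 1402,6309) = 12618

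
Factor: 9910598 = 2^1 * 37^1*199^1 * 673^1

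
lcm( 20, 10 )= 20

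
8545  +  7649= 16194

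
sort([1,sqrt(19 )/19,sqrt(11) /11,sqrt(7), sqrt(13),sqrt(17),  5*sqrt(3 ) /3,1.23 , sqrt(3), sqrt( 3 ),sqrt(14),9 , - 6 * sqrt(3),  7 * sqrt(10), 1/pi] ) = [-6*sqrt(3 ),  sqrt(19)/19, sqrt( 11 )/11,1/pi , 1, 1.23 , sqrt( 3), sqrt(3 ), sqrt(7),5*sqrt(3 ) /3,sqrt( 13),sqrt ( 14),sqrt( 17),9, 7*sqrt(10) ]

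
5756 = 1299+4457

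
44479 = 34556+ 9923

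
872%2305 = 872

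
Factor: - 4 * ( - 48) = 2^6*3^1=192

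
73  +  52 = 125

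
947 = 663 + 284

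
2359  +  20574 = 22933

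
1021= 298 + 723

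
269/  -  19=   -  15 + 16/19 = - 14.16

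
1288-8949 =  - 7661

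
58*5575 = 323350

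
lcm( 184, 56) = 1288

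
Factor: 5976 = 2^3*3^2 * 83^1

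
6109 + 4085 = 10194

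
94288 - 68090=26198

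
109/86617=109/86617=0.00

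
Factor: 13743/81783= 13^(-1 )*233^( - 1 )*509^1 = 509/3029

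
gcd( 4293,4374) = 81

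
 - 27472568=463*(  -  59336) 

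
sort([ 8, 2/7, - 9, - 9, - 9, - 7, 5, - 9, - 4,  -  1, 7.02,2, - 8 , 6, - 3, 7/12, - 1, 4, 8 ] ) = [ - 9, - 9, - 9, -9, - 8 , - 7 ,-4,-3,  -  1, - 1,2/7, 7/12, 2,4,  5, 6, 7.02,8,8] 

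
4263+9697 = 13960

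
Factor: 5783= 5783^1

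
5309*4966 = 26364494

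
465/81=5 +20/27 = 5.74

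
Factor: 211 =211^1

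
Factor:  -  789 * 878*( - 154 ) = 2^2*3^1*7^1*11^1 *263^1*439^1 = 106682268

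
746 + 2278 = 3024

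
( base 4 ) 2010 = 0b10000100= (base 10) 132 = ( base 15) 8c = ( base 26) 52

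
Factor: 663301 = 663301^1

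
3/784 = 3/784=0.00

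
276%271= 5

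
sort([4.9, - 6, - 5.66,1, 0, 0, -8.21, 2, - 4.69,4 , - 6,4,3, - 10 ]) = [ - 10, - 8.21, - 6, - 6, - 5.66,-4.69,0, 0,1,  2, 3 , 4,  4, 4.9]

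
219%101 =17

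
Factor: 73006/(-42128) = -2^(  -  3) * 173^1*211^1*2633^(-1) =- 36503/21064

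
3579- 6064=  - 2485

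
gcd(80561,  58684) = 1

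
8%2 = 0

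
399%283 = 116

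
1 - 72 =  - 71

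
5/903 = 5/903 = 0.01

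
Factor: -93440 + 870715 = 777275 = 5^2*31091^1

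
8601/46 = 8601/46 = 186.98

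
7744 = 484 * 16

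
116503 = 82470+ 34033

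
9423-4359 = 5064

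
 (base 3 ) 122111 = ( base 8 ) 730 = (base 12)334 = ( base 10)472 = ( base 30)fm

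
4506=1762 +2744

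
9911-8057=1854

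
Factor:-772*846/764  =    -  2^1 * 3^2*47^1*191^( - 1) *193^1  =  - 163278/191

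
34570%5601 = 964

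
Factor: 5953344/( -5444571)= - 2^6*11^( - 1) * 101^1 *307^1* 164987^(- 1 ) = -1984448/1814857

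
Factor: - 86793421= - 11^2*13^1 * 23^1*2399^1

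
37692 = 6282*6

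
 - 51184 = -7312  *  7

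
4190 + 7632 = 11822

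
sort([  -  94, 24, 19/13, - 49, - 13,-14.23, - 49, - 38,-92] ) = [ - 94, - 92, -49,- 49, - 38, - 14.23, - 13, 19/13, 24 ] 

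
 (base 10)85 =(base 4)1111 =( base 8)125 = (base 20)45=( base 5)320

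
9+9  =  18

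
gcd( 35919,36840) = 921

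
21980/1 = 21980 =21980.00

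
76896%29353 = 18190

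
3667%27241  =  3667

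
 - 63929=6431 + -70360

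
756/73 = 756/73=10.36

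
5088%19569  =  5088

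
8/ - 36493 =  - 8/36493 = - 0.00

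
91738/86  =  1066 + 31/43=1066.72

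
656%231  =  194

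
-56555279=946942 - 57502221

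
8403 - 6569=1834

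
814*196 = 159544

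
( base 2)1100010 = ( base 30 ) 38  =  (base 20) 4I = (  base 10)98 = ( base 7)200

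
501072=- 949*( - 528 ) 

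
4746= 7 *678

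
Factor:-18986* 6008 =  - 114067888 =- 2^4*11^1 * 751^1 * 863^1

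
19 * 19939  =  378841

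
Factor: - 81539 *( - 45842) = 3737910838 = 2^1 * 67^1*1217^1*22921^1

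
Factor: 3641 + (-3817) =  - 176  =  - 2^4 * 11^1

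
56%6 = 2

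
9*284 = 2556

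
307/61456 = 307/61456= 0.00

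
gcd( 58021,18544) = 1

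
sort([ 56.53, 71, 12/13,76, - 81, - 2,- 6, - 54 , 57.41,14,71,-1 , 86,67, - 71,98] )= [-81,- 71,-54, - 6, - 2,-1,12/13,14,56.53, 57.41,67,71,71,  76,86,98]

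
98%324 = 98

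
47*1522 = 71534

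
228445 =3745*61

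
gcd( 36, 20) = 4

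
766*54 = 41364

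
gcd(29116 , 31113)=1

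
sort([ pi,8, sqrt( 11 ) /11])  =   [ sqrt(11)/11,  pi,8 ] 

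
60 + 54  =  114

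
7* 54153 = 379071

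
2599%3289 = 2599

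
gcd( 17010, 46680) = 30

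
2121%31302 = 2121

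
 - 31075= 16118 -47193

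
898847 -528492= 370355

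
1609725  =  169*9525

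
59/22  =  2  +  15/22 = 2.68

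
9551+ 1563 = 11114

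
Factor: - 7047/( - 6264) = 9/8=2^( - 3)*3^2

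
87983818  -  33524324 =54459494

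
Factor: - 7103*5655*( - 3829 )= 3^1*5^1*7^1*13^1*29^1*547^1*7103^1= 153801223485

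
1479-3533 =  -2054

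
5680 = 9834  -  4154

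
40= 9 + 31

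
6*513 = 3078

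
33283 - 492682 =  - 459399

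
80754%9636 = 3666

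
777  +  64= 841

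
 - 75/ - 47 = 75/47 = 1.60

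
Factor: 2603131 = 41^1*173^1*367^1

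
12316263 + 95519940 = 107836203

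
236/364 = 59/91 = 0.65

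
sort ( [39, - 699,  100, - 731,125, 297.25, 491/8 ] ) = [ - 731, - 699,  39,491/8,100,125,297.25 ]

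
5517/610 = 5517/610  =  9.04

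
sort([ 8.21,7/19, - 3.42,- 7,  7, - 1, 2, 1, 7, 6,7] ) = [ - 7,- 3.42, - 1, 7/19,1, 2, 6, 7, 7,  7, 8.21]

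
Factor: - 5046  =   - 2^1*3^1*29^2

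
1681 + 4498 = 6179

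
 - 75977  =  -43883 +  - 32094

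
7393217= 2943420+4449797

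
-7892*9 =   -  71028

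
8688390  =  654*13285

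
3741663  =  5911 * 633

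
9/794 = 9/794 = 0.01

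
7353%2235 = 648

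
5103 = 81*63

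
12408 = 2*6204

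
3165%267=228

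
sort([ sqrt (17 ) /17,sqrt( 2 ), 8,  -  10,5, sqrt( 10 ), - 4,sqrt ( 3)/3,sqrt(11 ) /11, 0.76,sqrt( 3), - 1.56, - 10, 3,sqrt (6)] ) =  [-10, - 10, - 4 ,-1.56,sqrt (17 )/17,sqrt( 11)/11 , sqrt( 3 )/3, 0.76, sqrt( 2),sqrt( 3 ),sqrt( 6 ), 3  ,  sqrt ( 10),5, 8] 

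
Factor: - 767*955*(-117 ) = 3^2*5^1 * 13^2* 59^1*191^1 = 85700745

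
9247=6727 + 2520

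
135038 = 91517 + 43521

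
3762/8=470 + 1/4 = 470.25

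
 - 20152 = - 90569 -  - 70417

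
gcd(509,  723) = 1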